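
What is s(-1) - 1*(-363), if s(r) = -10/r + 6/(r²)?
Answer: 379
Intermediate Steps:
s(r) = -10/r + 6/r²
s(-1) - 1*(-363) = 2*(3 - 5*(-1))/(-1)² - 1*(-363) = 2*1*(3 + 5) + 363 = 2*1*8 + 363 = 16 + 363 = 379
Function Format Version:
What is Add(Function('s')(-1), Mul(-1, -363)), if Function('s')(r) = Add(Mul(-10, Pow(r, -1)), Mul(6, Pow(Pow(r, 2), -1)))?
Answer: 379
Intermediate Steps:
Function('s')(r) = Add(Mul(-10, Pow(r, -1)), Mul(6, Pow(r, -2)))
Add(Function('s')(-1), Mul(-1, -363)) = Add(Mul(2, Pow(-1, -2), Add(3, Mul(-5, -1))), Mul(-1, -363)) = Add(Mul(2, 1, Add(3, 5)), 363) = Add(Mul(2, 1, 8), 363) = Add(16, 363) = 379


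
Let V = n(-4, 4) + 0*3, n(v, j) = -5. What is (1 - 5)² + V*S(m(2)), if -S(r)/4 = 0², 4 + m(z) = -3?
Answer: 16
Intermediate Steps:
m(z) = -7 (m(z) = -4 - 3 = -7)
S(r) = 0 (S(r) = -4*0² = -4*0 = 0)
V = -5 (V = -5 + 0*3 = -5 + 0 = -5)
(1 - 5)² + V*S(m(2)) = (1 - 5)² - 5*0 = (-4)² + 0 = 16 + 0 = 16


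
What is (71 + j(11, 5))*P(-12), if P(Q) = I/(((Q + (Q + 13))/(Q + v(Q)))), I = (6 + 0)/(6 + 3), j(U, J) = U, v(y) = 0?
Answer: 656/11 ≈ 59.636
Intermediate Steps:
I = ⅔ (I = 6/9 = 6*(⅑) = ⅔ ≈ 0.66667)
P(Q) = 2*Q/(3*(13 + 2*Q)) (P(Q) = 2/(3*(((Q + (Q + 13))/(Q + 0)))) = 2/(3*(((Q + (13 + Q))/Q))) = 2/(3*(((13 + 2*Q)/Q))) = 2*(Q/(13 + 2*Q))/3 = 2*Q/(3*(13 + 2*Q)))
(71 + j(11, 5))*P(-12) = (71 + 11)*((⅔)*(-12)/(13 + 2*(-12))) = 82*((⅔)*(-12)/(13 - 24)) = 82*((⅔)*(-12)/(-11)) = 82*((⅔)*(-12)*(-1/11)) = 82*(8/11) = 656/11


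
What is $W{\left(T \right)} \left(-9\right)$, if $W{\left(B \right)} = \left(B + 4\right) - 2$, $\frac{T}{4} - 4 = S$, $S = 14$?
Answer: $-666$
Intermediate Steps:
$T = 72$ ($T = 16 + 4 \cdot 14 = 16 + 56 = 72$)
$W{\left(B \right)} = 2 + B$ ($W{\left(B \right)} = \left(4 + B\right) - 2 = 2 + B$)
$W{\left(T \right)} \left(-9\right) = \left(2 + 72\right) \left(-9\right) = 74 \left(-9\right) = -666$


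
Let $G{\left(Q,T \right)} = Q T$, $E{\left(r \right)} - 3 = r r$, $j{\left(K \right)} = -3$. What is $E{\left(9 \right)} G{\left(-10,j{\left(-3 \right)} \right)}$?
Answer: $2520$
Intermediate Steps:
$E{\left(r \right)} = 3 + r^{2}$ ($E{\left(r \right)} = 3 + r r = 3 + r^{2}$)
$E{\left(9 \right)} G{\left(-10,j{\left(-3 \right)} \right)} = \left(3 + 9^{2}\right) \left(\left(-10\right) \left(-3\right)\right) = \left(3 + 81\right) 30 = 84 \cdot 30 = 2520$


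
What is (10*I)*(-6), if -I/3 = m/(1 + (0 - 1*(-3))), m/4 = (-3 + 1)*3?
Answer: -1080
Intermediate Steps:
m = -24 (m = 4*((-3 + 1)*3) = 4*(-2*3) = 4*(-6) = -24)
I = 18 (I = -(-72)/(1 + (0 - 1*(-3))) = -(-72)/(1 + (0 + 3)) = -(-72)/(1 + 3) = -(-72)/4 = -3*(-6) = 18)
(10*I)*(-6) = (10*18)*(-6) = 180*(-6) = -1080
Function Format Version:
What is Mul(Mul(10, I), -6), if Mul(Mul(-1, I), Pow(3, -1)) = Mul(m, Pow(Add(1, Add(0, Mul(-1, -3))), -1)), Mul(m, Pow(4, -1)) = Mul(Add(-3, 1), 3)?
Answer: -1080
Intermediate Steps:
m = -24 (m = Mul(4, Mul(Add(-3, 1), 3)) = Mul(4, Mul(-2, 3)) = Mul(4, -6) = -24)
I = 18 (I = Mul(-3, Mul(-24, Pow(Add(1, Add(0, Mul(-1, -3))), -1))) = Mul(-3, Mul(-24, Pow(Add(1, Add(0, 3)), -1))) = Mul(-3, Mul(-24, Pow(Add(1, 3), -1))) = Mul(-3, Mul(-24, Pow(4, -1))) = Mul(-3, Mul(-24, Rational(1, 4))) = Mul(-3, -6) = 18)
Mul(Mul(10, I), -6) = Mul(Mul(10, 18), -6) = Mul(180, -6) = -1080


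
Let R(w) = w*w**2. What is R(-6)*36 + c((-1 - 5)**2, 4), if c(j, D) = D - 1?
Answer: -7773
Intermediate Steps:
R(w) = w**3
c(j, D) = -1 + D
R(-6)*36 + c((-1 - 5)**2, 4) = (-6)**3*36 + (-1 + 4) = -216*36 + 3 = -7776 + 3 = -7773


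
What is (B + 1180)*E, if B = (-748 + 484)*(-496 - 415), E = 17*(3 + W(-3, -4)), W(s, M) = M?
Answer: -4108628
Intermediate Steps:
E = -17 (E = 17*(3 - 4) = 17*(-1) = -17)
B = 240504 (B = -264*(-911) = 240504)
(B + 1180)*E = (240504 + 1180)*(-17) = 241684*(-17) = -4108628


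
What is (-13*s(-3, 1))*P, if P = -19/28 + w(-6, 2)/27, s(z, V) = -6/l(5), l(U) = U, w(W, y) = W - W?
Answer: -741/70 ≈ -10.586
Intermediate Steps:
w(W, y) = 0
s(z, V) = -6/5
P = -19/28 (P = -19/28 + 0/27 = -19*1/28 + 0*(1/27) = -19/28 + 0 = -19/28 ≈ -0.67857)
(-13*s(-3, 1))*P = -13*(-6/5)*(-19/28) = (78/5)*(-19/28) = -741/70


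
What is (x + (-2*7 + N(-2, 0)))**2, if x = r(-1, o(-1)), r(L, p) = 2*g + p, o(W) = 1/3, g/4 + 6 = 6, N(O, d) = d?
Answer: 1681/9 ≈ 186.78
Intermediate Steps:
g = 0 (g = -24 + 4*6 = -24 + 24 = 0)
o(W) = 1/3
r(L, p) = p (r(L, p) = 2*0 + p = 0 + p = p)
x = 1/3 ≈ 0.33333
(x + (-2*7 + N(-2, 0)))**2 = (1/3 + (-2*7 + 0))**2 = (1/3 + (-14 + 0))**2 = (1/3 - 14)**2 = (-41/3)**2 = 1681/9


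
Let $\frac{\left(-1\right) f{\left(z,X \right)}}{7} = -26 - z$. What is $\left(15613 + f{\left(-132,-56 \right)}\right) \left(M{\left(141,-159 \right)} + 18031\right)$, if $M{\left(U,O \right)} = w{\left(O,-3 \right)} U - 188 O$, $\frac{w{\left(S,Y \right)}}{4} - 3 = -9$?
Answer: $662339469$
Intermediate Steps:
$w{\left(S,Y \right)} = -24$ ($w{\left(S,Y \right)} = 12 + 4 \left(-9\right) = 12 - 36 = -24$)
$f{\left(z,X \right)} = 182 + 7 z$ ($f{\left(z,X \right)} = - 7 \left(-26 - z\right) = 182 + 7 z$)
$M{\left(U,O \right)} = - 188 O - 24 U$ ($M{\left(U,O \right)} = - 24 U - 188 O = - 188 O - 24 U$)
$\left(15613 + f{\left(-132,-56 \right)}\right) \left(M{\left(141,-159 \right)} + 18031\right) = \left(15613 + \left(182 + 7 \left(-132\right)\right)\right) \left(\left(\left(-188\right) \left(-159\right) - 3384\right) + 18031\right) = \left(15613 + \left(182 - 924\right)\right) \left(\left(29892 - 3384\right) + 18031\right) = \left(15613 - 742\right) \left(26508 + 18031\right) = 14871 \cdot 44539 = 662339469$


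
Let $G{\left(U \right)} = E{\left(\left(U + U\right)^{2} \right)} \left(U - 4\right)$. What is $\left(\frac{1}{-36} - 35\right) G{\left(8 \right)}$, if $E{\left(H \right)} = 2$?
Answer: $- \frac{2522}{9} \approx -280.22$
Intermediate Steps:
$G{\left(U \right)} = -8 + 2 U$ ($G{\left(U \right)} = 2 \left(U - 4\right) = 2 \left(-4 + U\right) = -8 + 2 U$)
$\left(\frac{1}{-36} - 35\right) G{\left(8 \right)} = \left(\frac{1}{-36} - 35\right) \left(-8 + 2 \cdot 8\right) = \left(- \frac{1}{36} - 35\right) \left(-8 + 16\right) = \left(- \frac{1261}{36}\right) 8 = - \frac{2522}{9}$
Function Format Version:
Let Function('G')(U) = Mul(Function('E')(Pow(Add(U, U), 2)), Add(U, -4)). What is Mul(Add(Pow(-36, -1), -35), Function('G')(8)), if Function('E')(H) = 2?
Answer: Rational(-2522, 9) ≈ -280.22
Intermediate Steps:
Function('G')(U) = Add(-8, Mul(2, U)) (Function('G')(U) = Mul(2, Add(U, -4)) = Mul(2, Add(-4, U)) = Add(-8, Mul(2, U)))
Mul(Add(Pow(-36, -1), -35), Function('G')(8)) = Mul(Add(Pow(-36, -1), -35), Add(-8, Mul(2, 8))) = Mul(Add(Rational(-1, 36), -35), Add(-8, 16)) = Mul(Rational(-1261, 36), 8) = Rational(-2522, 9)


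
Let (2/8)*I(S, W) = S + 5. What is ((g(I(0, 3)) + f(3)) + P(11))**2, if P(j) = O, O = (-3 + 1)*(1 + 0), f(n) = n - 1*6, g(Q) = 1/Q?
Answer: 9801/400 ≈ 24.503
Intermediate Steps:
I(S, W) = 20 + 4*S (I(S, W) = 4*(S + 5) = 4*(5 + S) = 20 + 4*S)
f(n) = -6 + n (f(n) = n - 6 = -6 + n)
O = -2 (O = -2*1 = -2)
P(j) = -2
((g(I(0, 3)) + f(3)) + P(11))**2 = ((1/(20 + 4*0) + (-6 + 3)) - 2)**2 = ((1/(20 + 0) - 3) - 2)**2 = ((1/20 - 3) - 2)**2 = (-59/20 - 2)**2 = (-99/20)**2 = 9801/400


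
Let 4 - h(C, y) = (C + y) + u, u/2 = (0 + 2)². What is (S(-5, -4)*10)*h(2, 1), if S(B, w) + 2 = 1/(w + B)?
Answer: 1330/9 ≈ 147.78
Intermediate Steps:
u = 8 (u = 2*(0 + 2)² = 2*2² = 2*4 = 8)
h(C, y) = -4 - C - y (h(C, y) = 4 - ((C + y) + 8) = 4 - (8 + C + y) = 4 + (-8 - C - y) = -4 - C - y)
S(B, w) = -2 + 1/(B + w) (S(B, w) = -2 + 1/(w + B) = -2 + 1/(B + w))
(S(-5, -4)*10)*h(2, 1) = (((1 - 2*(-5) - 2*(-4))/(-5 - 4))*10)*(-4 - 1*2 - 1*1) = (((1 + 10 + 8)/(-9))*10)*(-4 - 2 - 1) = (-⅑*19*10)*(-7) = -19/9*10*(-7) = -190/9*(-7) = 1330/9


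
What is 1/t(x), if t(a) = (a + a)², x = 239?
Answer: 1/228484 ≈ 4.3767e-6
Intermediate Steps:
t(a) = 4*a² (t(a) = (2*a)² = 4*a²)
1/t(x) = 1/(4*239²) = 1/(4*57121) = 1/228484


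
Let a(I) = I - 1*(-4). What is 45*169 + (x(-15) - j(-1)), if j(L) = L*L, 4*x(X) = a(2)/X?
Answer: 76039/10 ≈ 7603.9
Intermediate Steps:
a(I) = 4 + I (a(I) = I + 4 = 4 + I)
x(X) = 3/(2*X) (x(X) = ((4 + 2)/X)/4 = (6/X)/4 = 3/(2*X))
j(L) = L**2
45*169 + (x(-15) - j(-1)) = 45*169 + ((3/2)/(-15) - 1*(-1)**2) = 7605 + ((3/2)*(-1/15) - 1*1) = 7605 + (-1/10 - 1) = 7605 - 11/10 = 76039/10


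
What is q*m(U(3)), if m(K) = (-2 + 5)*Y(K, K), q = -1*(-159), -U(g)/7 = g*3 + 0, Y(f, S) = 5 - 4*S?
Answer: 122589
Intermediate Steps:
U(g) = -21*g (U(g) = -7*(g*3 + 0) = -7*(3*g + 0) = -21*g)
q = 159
m(K) = 15 - 12*K (m(K) = (-2 + 5)*(5 - 4*K) = 3*(5 - 4*K) = 15 - 12*K)
q*m(U(3)) = 159*(15 - (-252)*3) = 159*(15 - 12*(-63)) = 159*(15 + 756) = 159*771 = 122589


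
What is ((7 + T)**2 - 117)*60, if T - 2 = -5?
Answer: -6060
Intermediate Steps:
T = -3 (T = 2 - 5 = -3)
((7 + T)**2 - 117)*60 = ((7 - 3)**2 - 117)*60 = (4**2 - 117)*60 = (16 - 117)*60 = -101*60 = -6060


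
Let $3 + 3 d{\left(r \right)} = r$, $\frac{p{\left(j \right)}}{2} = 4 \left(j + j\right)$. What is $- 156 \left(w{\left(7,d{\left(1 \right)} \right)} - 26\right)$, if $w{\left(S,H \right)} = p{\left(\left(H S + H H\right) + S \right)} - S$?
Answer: $- \frac{5356}{3} \approx -1785.3$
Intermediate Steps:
$p{\left(j \right)} = 16 j$ ($p{\left(j \right)} = 2 \cdot 4 \left(j + j\right) = 2 \cdot 4 \cdot 2 j = 2 \cdot 8 j = 16 j$)
$d{\left(r \right)} = -1 + \frac{r}{3}$
$w{\left(S,H \right)} = 15 S + 16 H^{2} + 16 H S$ ($w{\left(S,H \right)} = 16 \left(\left(H S + H H\right) + S\right) - S = 16 \left(\left(H S + H^{2}\right) + S\right) - S = 16 \left(\left(H^{2} + H S\right) + S\right) - S = 16 \left(S + H^{2} + H S\right) - S = \left(16 S + 16 H^{2} + 16 H S\right) - S = 15 S + 16 H^{2} + 16 H S$)
$- 156 \left(w{\left(7,d{\left(1 \right)} \right)} - 26\right) = - 156 \left(\left(15 \cdot 7 + 16 \left(-1 + \frac{1}{3} \cdot 1\right)^{2} + 16 \left(-1 + \frac{1}{3} \cdot 1\right) 7\right) - 26\right) = - 156 \left(\left(105 + 16 \left(-1 + \frac{1}{3}\right)^{2} + 16 \left(-1 + \frac{1}{3}\right) 7\right) - 26\right) = - 156 \left(\left(105 + 16 \left(- \frac{2}{3}\right)^{2} + 16 \left(- \frac{2}{3}\right) 7\right) - 26\right) = - 156 \left(\left(105 + 16 \cdot \frac{4}{9} - \frac{224}{3}\right) - 26\right) = - 156 \left(\left(105 + \frac{64}{9} - \frac{224}{3}\right) - 26\right) = - 156 \left(\frac{337}{9} - 26\right) = \left(-156\right) \frac{103}{9} = - \frac{5356}{3}$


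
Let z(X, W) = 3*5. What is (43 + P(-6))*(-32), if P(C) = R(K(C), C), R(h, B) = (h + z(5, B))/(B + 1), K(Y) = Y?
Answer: -6592/5 ≈ -1318.4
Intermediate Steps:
z(X, W) = 15
R(h, B) = (15 + h)/(1 + B) (R(h, B) = (h + 15)/(B + 1) = (15 + h)/(1 + B))
P(C) = (15 + C)/(1 + C)
(43 + P(-6))*(-32) = (43 + (15 - 6)/(1 - 6))*(-32) = (43 + 9/(-5))*(-32) = (43 - ⅕*9)*(-32) = (43 - 9/5)*(-32) = (206/5)*(-32) = -6592/5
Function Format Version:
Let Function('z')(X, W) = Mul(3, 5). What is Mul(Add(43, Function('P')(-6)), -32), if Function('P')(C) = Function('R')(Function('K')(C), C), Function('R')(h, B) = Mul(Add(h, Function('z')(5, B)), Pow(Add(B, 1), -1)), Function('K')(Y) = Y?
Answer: Rational(-6592, 5) ≈ -1318.4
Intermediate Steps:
Function('z')(X, W) = 15
Function('R')(h, B) = Mul(Pow(Add(1, B), -1), Add(15, h)) (Function('R')(h, B) = Mul(Add(h, 15), Pow(Add(B, 1), -1)) = Mul(Add(15, h), Pow(Add(1, B), -1)) = Mul(Pow(Add(1, B), -1), Add(15, h)))
Function('P')(C) = Mul(Pow(Add(1, C), -1), Add(15, C))
Mul(Add(43, Function('P')(-6)), -32) = Mul(Add(43, Mul(Pow(Add(1, -6), -1), Add(15, -6))), -32) = Mul(Add(43, Mul(Pow(-5, -1), 9)), -32) = Mul(Add(43, Mul(Rational(-1, 5), 9)), -32) = Mul(Add(43, Rational(-9, 5)), -32) = Mul(Rational(206, 5), -32) = Rational(-6592, 5)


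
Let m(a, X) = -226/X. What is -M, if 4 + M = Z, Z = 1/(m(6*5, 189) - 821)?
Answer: 621769/155395 ≈ 4.0012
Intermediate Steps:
Z = -189/155395 (Z = 1/(-226/189 - 821) = 1/(-155395/189) = -189/155395 ≈ -0.0012163)
M = -621769/155395 (M = -4 - 189/155395 = -621769/155395 ≈ -4.0012)
-M = -1*(-621769/155395) = 621769/155395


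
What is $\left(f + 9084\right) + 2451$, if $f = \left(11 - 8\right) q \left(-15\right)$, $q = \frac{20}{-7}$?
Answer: $\frac{81645}{7} \approx 11664.0$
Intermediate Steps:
$q = - \frac{20}{7}$ ($q = 20 \left(- \frac{1}{7}\right) = - \frac{20}{7} \approx -2.8571$)
$f = \frac{900}{7}$ ($f = \left(11 - 8\right) \left(- \frac{20}{7}\right) \left(-15\right) = 3 \left(- \frac{20}{7}\right) \left(-15\right) = \left(- \frac{60}{7}\right) \left(-15\right) = \frac{900}{7} \approx 128.57$)
$\left(f + 9084\right) + 2451 = \left(\frac{900}{7} + 9084\right) + 2451 = \frac{64488}{7} + 2451 = \frac{81645}{7}$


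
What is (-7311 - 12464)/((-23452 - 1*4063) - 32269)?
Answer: 19775/59784 ≈ 0.33077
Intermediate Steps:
(-7311 - 12464)/((-23452 - 1*4063) - 32269) = -19775/((-23452 - 4063) - 32269) = -19775/(-27515 - 32269) = -19775/(-59784) = -19775*(-1/59784) = 19775/59784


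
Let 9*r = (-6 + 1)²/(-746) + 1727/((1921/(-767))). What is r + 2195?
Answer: 9107337497/4299198 ≈ 2118.4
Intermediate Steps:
r = -329402113/4299198 (r = ((-6 + 1)²/(-746) + 1727/((1921/(-767))))/9 = ((-5)²*(-1/746) + 1727/((1921*(-1/767))))/9 = (25*(-1/746) + 1727/(-1921/767))/9 = (-25/746 + 1727*(-767/1921))/9 = (-25/746 - 1324609/1921)/9 = (⅑)*(-988206339/1433066) = -329402113/4299198 ≈ -76.619)
r + 2195 = -329402113/4299198 + 2195 = 9107337497/4299198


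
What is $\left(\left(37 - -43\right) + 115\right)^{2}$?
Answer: $38025$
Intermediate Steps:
$\left(\left(37 - -43\right) + 115\right)^{2} = \left(\left(37 + 43\right) + 115\right)^{2} = \left(80 + 115\right)^{2} = 195^{2} = 38025$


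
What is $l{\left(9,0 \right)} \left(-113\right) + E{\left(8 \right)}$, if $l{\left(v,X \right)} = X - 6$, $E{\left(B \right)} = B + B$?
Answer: $694$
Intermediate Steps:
$E{\left(B \right)} = 2 B$
$l{\left(v,X \right)} = -6 + X$
$l{\left(9,0 \right)} \left(-113\right) + E{\left(8 \right)} = \left(-6 + 0\right) \left(-113\right) + 2 \cdot 8 = \left(-6\right) \left(-113\right) + 16 = 678 + 16 = 694$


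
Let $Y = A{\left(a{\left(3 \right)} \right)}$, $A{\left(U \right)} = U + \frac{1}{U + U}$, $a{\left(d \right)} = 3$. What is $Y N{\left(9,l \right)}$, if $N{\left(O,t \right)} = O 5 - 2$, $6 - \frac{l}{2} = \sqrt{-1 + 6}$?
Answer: $\frac{817}{6} \approx 136.17$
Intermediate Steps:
$l = 12 - 2 \sqrt{5}$ ($l = 12 - 2 \sqrt{-1 + 6} = 12 - 2 \sqrt{5} \approx 7.5279$)
$A{\left(U \right)} = U + \frac{1}{2 U}$
$N{\left(O,t \right)} = -2 + 5 O$ ($N{\left(O,t \right)} = 5 O - 2 = -2 + 5 O$)
$Y = \frac{19}{6}$ ($Y = 3 + \frac{1}{2 \cdot 3} = 3 + \frac{1}{2} \cdot \frac{1}{3} = 3 + \frac{1}{6} = \frac{19}{6} \approx 3.1667$)
$Y N{\left(9,l \right)} = \frac{19 \left(-2 + 5 \cdot 9\right)}{6} = \frac{19 \left(-2 + 45\right)}{6} = \frac{19}{6} \cdot 43 = \frac{817}{6}$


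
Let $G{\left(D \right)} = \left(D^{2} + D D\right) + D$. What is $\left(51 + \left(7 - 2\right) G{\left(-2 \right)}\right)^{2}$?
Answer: $6561$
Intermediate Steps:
$G{\left(D \right)} = D + 2 D^{2}$ ($G{\left(D \right)} = \left(D^{2} + D^{2}\right) + D = 2 D^{2} + D = D + 2 D^{2}$)
$\left(51 + \left(7 - 2\right) G{\left(-2 \right)}\right)^{2} = \left(51 + \left(7 - 2\right) \left(- 2 \left(1 + 2 \left(-2\right)\right)\right)\right)^{2} = \left(51 + 5 \left(- 2 \left(1 - 4\right)\right)\right)^{2} = \left(51 + 5 \left(\left(-2\right) \left(-3\right)\right)\right)^{2} = \left(51 + 5 \cdot 6\right)^{2} = \left(51 + 30\right)^{2} = 81^{2} = 6561$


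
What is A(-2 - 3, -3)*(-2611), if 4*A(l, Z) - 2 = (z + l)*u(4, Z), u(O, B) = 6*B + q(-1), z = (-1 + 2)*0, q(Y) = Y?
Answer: -253267/4 ≈ -63317.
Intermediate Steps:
z = 0 (z = 1*0 = 0)
u(O, B) = -1 + 6*B (u(O, B) = 6*B - 1 = -1 + 6*B)
A(l, Z) = ½ + l*(-1 + 6*Z)/4 (A(l, Z) = ½ + ((0 + l)*(-1 + 6*Z))/4 = ½ + (l*(-1 + 6*Z))/4 = ½ + l*(-1 + 6*Z)/4)
A(-2 - 3, -3)*(-2611) = (½ + (-2 - 3)*(-1 + 6*(-3))/4)*(-2611) = (½ + (¼)*(-5)*(-1 - 18))*(-2611) = (½ + (¼)*(-5)*(-19))*(-2611) = (½ + 95/4)*(-2611) = (97/4)*(-2611) = -253267/4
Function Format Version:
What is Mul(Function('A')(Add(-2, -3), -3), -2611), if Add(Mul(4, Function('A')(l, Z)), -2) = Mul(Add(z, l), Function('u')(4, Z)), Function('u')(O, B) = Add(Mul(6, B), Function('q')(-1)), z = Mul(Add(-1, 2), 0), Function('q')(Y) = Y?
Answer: Rational(-253267, 4) ≈ -63317.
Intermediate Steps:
z = 0 (z = Mul(1, 0) = 0)
Function('u')(O, B) = Add(-1, Mul(6, B)) (Function('u')(O, B) = Add(Mul(6, B), -1) = Add(-1, Mul(6, B)))
Function('A')(l, Z) = Add(Rational(1, 2), Mul(Rational(1, 4), l, Add(-1, Mul(6, Z)))) (Function('A')(l, Z) = Add(Rational(1, 2), Mul(Rational(1, 4), Mul(Add(0, l), Add(-1, Mul(6, Z))))) = Add(Rational(1, 2), Mul(Rational(1, 4), Mul(l, Add(-1, Mul(6, Z))))) = Add(Rational(1, 2), Mul(Rational(1, 4), l, Add(-1, Mul(6, Z)))))
Mul(Function('A')(Add(-2, -3), -3), -2611) = Mul(Add(Rational(1, 2), Mul(Rational(1, 4), Add(-2, -3), Add(-1, Mul(6, -3)))), -2611) = Mul(Add(Rational(1, 2), Mul(Rational(1, 4), -5, Add(-1, -18))), -2611) = Mul(Add(Rational(1, 2), Mul(Rational(1, 4), -5, -19)), -2611) = Mul(Add(Rational(1, 2), Rational(95, 4)), -2611) = Mul(Rational(97, 4), -2611) = Rational(-253267, 4)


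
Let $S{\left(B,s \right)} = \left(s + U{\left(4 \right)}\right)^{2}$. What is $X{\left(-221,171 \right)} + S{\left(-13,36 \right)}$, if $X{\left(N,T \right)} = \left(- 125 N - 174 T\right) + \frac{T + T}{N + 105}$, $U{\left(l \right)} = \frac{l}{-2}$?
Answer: $- \frac{56605}{58} \approx -975.95$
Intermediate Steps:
$U{\left(l \right)} = - \frac{l}{2}$ ($U{\left(l \right)} = l \left(- \frac{1}{2}\right) = - \frac{l}{2}$)
$S{\left(B,s \right)} = \left(-2 + s\right)^{2}$ ($S{\left(B,s \right)} = \left(s - 2\right)^{2} = \left(-2 + s\right)^{2}$)
$X{\left(N,T \right)} = - 174 T - 125 N + \frac{2 T}{105 + N}$ ($X{\left(N,T \right)} = \left(- 174 T - 125 N\right) + \frac{2 T}{105 + N} = - 174 T - 125 N + \frac{2 T}{105 + N}$)
$X{\left(-221,171 \right)} + S{\left(-13,36 \right)} = \frac{\left(-18268\right) 171 - -2900625 - 125 \left(-221\right)^{2} - \left(-38454\right) 171}{105 - 221} + \left(-2 + 36\right)^{2} = \frac{-3123828 + 2900625 - 6105125 + 6575634}{-116} + 34^{2} = - \frac{-3123828 + 2900625 - 6105125 + 6575634}{116} + 1156 = \left(- \frac{1}{116}\right) 247306 + 1156 = - \frac{123653}{58} + 1156 = - \frac{56605}{58}$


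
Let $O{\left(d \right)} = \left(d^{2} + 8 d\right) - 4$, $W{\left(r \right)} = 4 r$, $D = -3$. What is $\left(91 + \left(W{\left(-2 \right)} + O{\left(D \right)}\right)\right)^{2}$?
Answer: $4096$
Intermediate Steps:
$O{\left(d \right)} = -4 + d^{2} + 8 d$
$\left(91 + \left(W{\left(-2 \right)} + O{\left(D \right)}\right)\right)^{2} = \left(91 + \left(4 \left(-2\right) + \left(-4 + \left(-3\right)^{2} + 8 \left(-3\right)\right)\right)\right)^{2} = \left(91 - 27\right)^{2} = 64^{2} = 4096$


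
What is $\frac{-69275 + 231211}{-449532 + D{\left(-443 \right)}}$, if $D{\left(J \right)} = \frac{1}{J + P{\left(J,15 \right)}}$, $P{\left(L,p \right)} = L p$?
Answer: $- \frac{1147802368}{3186282817} \approx -0.36023$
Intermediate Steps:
$D{\left(J \right)} = \frac{1}{16 J}$ ($D{\left(J \right)} = \frac{1}{J + J 15} = \frac{1}{J + 15 J} = \frac{1}{16 J}$)
$\frac{-69275 + 231211}{-449532 + D{\left(-443 \right)}} = \frac{-69275 + 231211}{-449532 + \frac{1}{16 \left(-443\right)}} = \frac{161936}{-449532 + \frac{1}{16} \left(- \frac{1}{443}\right)} = \frac{161936}{-449532 - \frac{1}{7088}} = \frac{161936}{- \frac{3186282817}{7088}} = 161936 \left(- \frac{7088}{3186282817}\right) = - \frac{1147802368}{3186282817}$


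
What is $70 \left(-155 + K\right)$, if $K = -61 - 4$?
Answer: $-15400$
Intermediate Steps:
$K = -65$ ($K = -61 + \left(-31 + 27\right) = -61 - 4 = -65$)
$70 \left(-155 + K\right) = 70 \left(-155 - 65\right) = 70 \left(-220\right) = -15400$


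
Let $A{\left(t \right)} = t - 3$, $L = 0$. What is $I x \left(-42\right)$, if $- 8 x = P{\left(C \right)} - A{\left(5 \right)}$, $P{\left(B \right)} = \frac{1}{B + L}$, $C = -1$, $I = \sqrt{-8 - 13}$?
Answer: $- \frac{63 i \sqrt{21}}{4} \approx - 72.176 i$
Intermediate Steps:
$I = i \sqrt{21}$ ($I = \sqrt{-21} = i \sqrt{21} \approx 4.5826 i$)
$P{\left(B \right)} = \frac{1}{B}$ ($P{\left(B \right)} = \frac{1}{B + 0} = \frac{1}{B}$)
$A{\left(t \right)} = -3 + t$
$x = \frac{3}{8}$ ($x = - \frac{\frac{1}{-1} - \left(-3 + 5\right)}{8} = - \frac{-1 - 2}{8} = \left(- \frac{1}{8}\right) \left(-3\right) = \frac{3}{8} \approx 0.375$)
$I x \left(-42\right) = i \sqrt{21} \cdot \frac{3}{8} \left(-42\right) = \frac{3 i \sqrt{21}}{8} \left(-42\right) = - \frac{63 i \sqrt{21}}{4}$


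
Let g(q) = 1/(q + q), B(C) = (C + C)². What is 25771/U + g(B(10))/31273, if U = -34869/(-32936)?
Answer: 21235459203305269/872366589600 ≈ 24342.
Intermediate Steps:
U = 34869/32936 (U = -34869*(-1/32936) = 34869/32936 ≈ 1.0587)
B(C) = 4*C² (B(C) = (2*C)² = 4*C²)
g(q) = 1/(2*q)
25771/U + g(B(10))/31273 = 25771/(34869/32936) + (1/(2*((4*10²))))/31273 = 25771*(32936/34869) + (1/(2*((4*100))))*(1/31273) = 848793656/34869 + ((½)/400)*(1/31273) = 848793656/34869 + ((½)*(1/400))*(1/31273) = 848793656/34869 + (1/800)*(1/31273) = 848793656/34869 + 1/25018400 = 21235459203305269/872366589600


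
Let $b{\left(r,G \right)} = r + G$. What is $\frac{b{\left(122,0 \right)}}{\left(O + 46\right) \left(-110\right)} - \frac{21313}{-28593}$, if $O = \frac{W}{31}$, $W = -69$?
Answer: $\frac{1536626392}{2134038555} \approx 0.72006$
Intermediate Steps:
$O = - \frac{69}{31} \approx -2.2258$
$b{\left(r,G \right)} = G + r$
$\frac{b{\left(122,0 \right)}}{\left(O + 46\right) \left(-110\right)} - \frac{21313}{-28593} = \frac{0 + 122}{\left(- \frac{69}{31} + 46\right) \left(-110\right)} - \frac{21313}{-28593} = \frac{122}{\frac{1357}{31} \left(-110\right)} - - \frac{21313}{28593} = \frac{122}{- \frac{149270}{31}} + \frac{21313}{28593} = 122 \left(- \frac{31}{149270}\right) + \frac{21313}{28593} = - \frac{1891}{74635} + \frac{21313}{28593} = \frac{1536626392}{2134038555}$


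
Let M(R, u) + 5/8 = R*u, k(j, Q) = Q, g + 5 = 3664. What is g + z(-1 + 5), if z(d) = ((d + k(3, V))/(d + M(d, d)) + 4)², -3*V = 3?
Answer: 88322211/24025 ≈ 3676.3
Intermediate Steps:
V = -1 (V = -⅓*3 = -1)
g = 3659 (g = -5 + 3664 = 3659)
M(R, u) = -5/8 + R*u
z(d) = (4 + (-1 + d)/(-5/8 + d + d²))² (z(d) = ((d - 1)/(d + (-5/8 + d*d)) + 4)² = ((-1 + d)/(d + (-5/8 + d²)) + 4)² = ((-1 + d)/(-5/8 + d + d²) + 4)² = (4 + (-1 + d)/(-5/8 + d + d²))²)
g + z(-1 + 5) = 3659 + 16*(-7 + 8*(-1 + 5)² + 10*(-1 + 5))²/(-5 + 8*(-1 + 5) + 8*(-1 + 5)²)² = 3659 + 16*(-7 + 8*4² + 10*4)²/(-5 + 8*4 + 8*4²)² = 3659 + 16*(-7 + 8*16 + 40)²/(-5 + 32 + 8*16)² = 3659 + 16*(-7 + 128 + 40)²/(-5 + 32 + 128)² = 3659 + 16*161²/155² = 3659 + 16*25921*(1/24025) = 3659 + 414736/24025 = 88322211/24025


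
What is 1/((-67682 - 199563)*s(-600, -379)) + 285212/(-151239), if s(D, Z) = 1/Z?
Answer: -629455879/334031955 ≈ -1.8844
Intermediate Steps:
1/((-67682 - 199563)*s(-600, -379)) + 285212/(-151239) = 1/((-67682 - 199563)*(1/(-379))) + 285212/(-151239) = 1/((-267245)*(-1/379)) + 285212*(-1/151239) = -1/267245*(-379) - 285212/151239 = 379/267245 - 285212/151239 = -629455879/334031955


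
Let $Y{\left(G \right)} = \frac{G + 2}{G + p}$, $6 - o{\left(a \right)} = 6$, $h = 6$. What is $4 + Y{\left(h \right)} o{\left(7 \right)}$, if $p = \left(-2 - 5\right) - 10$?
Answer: $4$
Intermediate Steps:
$o{\left(a \right)} = 0$ ($o{\left(a \right)} = 6 - 6 = 0$)
$p = -17$ ($p = -7 - 10 = -17$)
$Y{\left(G \right)} = \frac{2 + G}{-17 + G}$ ($Y{\left(G \right)} = \frac{G + 2}{G - 17} = \frac{2 + G}{-17 + G}$)
$4 + Y{\left(h \right)} o{\left(7 \right)} = 4 + \frac{2 + 6}{-17 + 6} \cdot 0 = 4 + \frac{1}{-11} \cdot 8 \cdot 0 = 4 + \left(- \frac{1}{11}\right) 8 \cdot 0 = 4 - 0 = 4 + 0 = 4$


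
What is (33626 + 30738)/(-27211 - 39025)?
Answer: -16091/16559 ≈ -0.97174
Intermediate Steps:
(33626 + 30738)/(-27211 - 39025) = 64364/(-66236) = 64364*(-1/66236) = -16091/16559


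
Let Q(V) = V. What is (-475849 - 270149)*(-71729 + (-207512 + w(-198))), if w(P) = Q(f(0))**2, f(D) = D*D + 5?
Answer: 208294577568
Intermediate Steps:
f(D) = 5 + D**2 (f(D) = D**2 + 5 = 5 + D**2)
w(P) = 25 (w(P) = (5 + 0**2)**2 = (5 + 0)**2 = 5**2 = 25)
(-475849 - 270149)*(-71729 + (-207512 + w(-198))) = (-475849 - 270149)*(-71729 + (-207512 + 25)) = -745998*(-71729 - 207487) = -745998*(-279216) = 208294577568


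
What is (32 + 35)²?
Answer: 4489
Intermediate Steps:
(32 + 35)² = 67² = 4489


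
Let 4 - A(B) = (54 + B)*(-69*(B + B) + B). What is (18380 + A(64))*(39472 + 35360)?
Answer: 78798694656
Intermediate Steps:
A(B) = 4 + 137*B*(54 + B) (A(B) = 4 - (54 + B)*(-69*(B + B) + B) = 4 - (54 + B)*(-138*B + B) = 4 - (54 + B)*(-137*B) = 4 - (-137)*B*(54 + B) = 4 + 137*B*(54 + B))
(18380 + A(64))*(39472 + 35360) = (18380 + (4 + 137*64**2 + 7398*64))*(39472 + 35360) = (18380 + (4 + 137*4096 + 473472))*74832 = (18380 + (4 + 561152 + 473472))*74832 = (18380 + 1034628)*74832 = 1053008*74832 = 78798694656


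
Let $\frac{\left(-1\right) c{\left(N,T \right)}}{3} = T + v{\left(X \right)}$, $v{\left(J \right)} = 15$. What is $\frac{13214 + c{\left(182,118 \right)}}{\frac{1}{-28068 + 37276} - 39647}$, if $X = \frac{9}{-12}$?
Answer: $- \frac{23600104}{73013915} \approx -0.32323$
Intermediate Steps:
$X = - \frac{3}{4}$ ($X = 9 \left(- \frac{1}{12}\right) = - \frac{3}{4} \approx -0.75$)
$c{\left(N,T \right)} = -45 - 3 T$ ($c{\left(N,T \right)} = - 3 \left(T + 15\right) = - 3 \left(15 + T\right) = -45 - 3 T$)
$\frac{13214 + c{\left(182,118 \right)}}{\frac{1}{-28068 + 37276} - 39647} = \frac{13214 - 399}{\frac{1}{-28068 + 37276} - 39647} = \frac{13214 - 399}{\frac{1}{9208} - 39647} = \frac{12815}{- \frac{365069575}{9208}} = 12815 \left(- \frac{9208}{365069575}\right) = - \frac{23600104}{73013915}$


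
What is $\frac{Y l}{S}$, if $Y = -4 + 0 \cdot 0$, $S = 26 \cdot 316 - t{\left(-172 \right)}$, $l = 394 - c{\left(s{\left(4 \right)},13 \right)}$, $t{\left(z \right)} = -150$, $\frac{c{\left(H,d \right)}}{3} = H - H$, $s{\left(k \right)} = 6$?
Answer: $- \frac{788}{4183} \approx -0.18838$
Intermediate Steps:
$c{\left(H,d \right)} = 0$ ($c{\left(H,d \right)} = 3 \left(H - H\right) = 3 \cdot 0 = 0$)
$l = 394$ ($l = 394 - 0 = 394 + 0 = 394$)
$S = 8366$ ($S = 26 \cdot 316 - -150 = 8216 + 150 = 8366$)
$Y = -4$ ($Y = -4 + 0 = -4$)
$\frac{Y l}{S} = \frac{\left(-4\right) 394}{8366} = \left(-1576\right) \frac{1}{8366} = - \frac{788}{4183}$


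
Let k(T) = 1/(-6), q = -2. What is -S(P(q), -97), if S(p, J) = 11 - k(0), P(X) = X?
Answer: -67/6 ≈ -11.167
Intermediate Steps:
k(T) = -1/6
S(p, J) = 67/6 (S(p, J) = 11 - 1*(-1/6) = 11 + 1/6 = 67/6)
-S(P(q), -97) = -1*67/6 = -67/6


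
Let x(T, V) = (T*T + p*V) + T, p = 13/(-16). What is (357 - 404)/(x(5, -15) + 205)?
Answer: -752/3955 ≈ -0.19014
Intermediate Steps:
p = -13/16 (p = 13*(-1/16) = -13/16 ≈ -0.81250)
x(T, V) = T + T² - 13*V/16 (x(T, V) = (T*T - 13*V/16) + T = (T² - 13*V/16) + T = T + T² - 13*V/16)
(357 - 404)/(x(5, -15) + 205) = (357 - 404)/((5 + 5² - 13/16*(-15)) + 205) = -47/((5 + 25 + 195/16) + 205) = -47/(675/16 + 205) = -47/3955/16 = -47*16/3955 = -752/3955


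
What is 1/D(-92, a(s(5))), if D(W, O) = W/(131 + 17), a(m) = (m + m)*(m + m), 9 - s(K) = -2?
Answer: -37/23 ≈ -1.6087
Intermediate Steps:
s(K) = 11 (s(K) = 9 - 1*(-2) = 9 + 2 = 11)
a(m) = 4*m² (a(m) = (2*m)*(2*m) = 4*m²)
D(W, O) = W/148
1/D(-92, a(s(5))) = 1/((1/148)*(-92)) = 1/(-23/37) = -37/23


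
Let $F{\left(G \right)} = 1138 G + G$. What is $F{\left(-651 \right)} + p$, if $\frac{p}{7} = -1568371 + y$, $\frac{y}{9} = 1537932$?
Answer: $85169630$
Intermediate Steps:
$y = 13841388$ ($y = 9 \cdot 1537932 = 13841388$)
$p = 85911119$ ($p = 7 \left(-1568371 + 13841388\right) = 7 \cdot 12273017 = 85911119$)
$F{\left(G \right)} = 1139 G$
$F{\left(-651 \right)} + p = 1139 \left(-651\right) + 85911119 = -741489 + 85911119 = 85169630$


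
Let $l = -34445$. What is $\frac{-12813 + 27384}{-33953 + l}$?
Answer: $- \frac{14571}{68398} \approx -0.21303$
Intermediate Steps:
$\frac{-12813 + 27384}{-33953 + l} = \frac{-12813 + 27384}{-33953 - 34445} = \frac{14571}{-68398} = 14571 \left(- \frac{1}{68398}\right) = - \frac{14571}{68398}$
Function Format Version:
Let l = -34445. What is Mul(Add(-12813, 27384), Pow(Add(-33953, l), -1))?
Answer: Rational(-14571, 68398) ≈ -0.21303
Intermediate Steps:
Mul(Add(-12813, 27384), Pow(Add(-33953, l), -1)) = Mul(Add(-12813, 27384), Pow(Add(-33953, -34445), -1)) = Mul(14571, Pow(-68398, -1)) = Mul(14571, Rational(-1, 68398)) = Rational(-14571, 68398)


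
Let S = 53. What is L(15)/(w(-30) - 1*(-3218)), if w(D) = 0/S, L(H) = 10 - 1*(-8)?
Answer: 9/1609 ≈ 0.0055935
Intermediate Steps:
L(H) = 18 (L(H) = 10 + 8 = 18)
w(D) = 0 (w(D) = 0/53 = 0*(1/53) = 0)
L(15)/(w(-30) - 1*(-3218)) = 18/(0 - 1*(-3218)) = 18/(0 + 3218) = 18/3218 = 18*(1/3218) = 9/1609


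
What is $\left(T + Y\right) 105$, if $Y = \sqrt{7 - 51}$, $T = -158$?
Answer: $-16590 + 210 i \sqrt{11} \approx -16590.0 + 696.49 i$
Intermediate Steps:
$Y = 2 i \sqrt{11}$ ($Y = \sqrt{-44} = 2 i \sqrt{11} \approx 6.6332 i$)
$\left(T + Y\right) 105 = \left(-158 + 2 i \sqrt{11}\right) 105 = -16590 + 210 i \sqrt{11}$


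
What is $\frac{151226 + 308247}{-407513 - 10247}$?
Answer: $- \frac{65639}{59680} \approx -1.0998$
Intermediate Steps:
$\frac{151226 + 308247}{-407513 - 10247} = \frac{459473}{-407513 - 10247} = \frac{459473}{-417760} = 459473 \left(- \frac{1}{417760}\right) = - \frac{65639}{59680}$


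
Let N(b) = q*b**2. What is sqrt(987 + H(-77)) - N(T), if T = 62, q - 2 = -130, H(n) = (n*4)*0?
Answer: 492032 + sqrt(987) ≈ 4.9206e+5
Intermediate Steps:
H(n) = 0 (H(n) = (4*n)*0 = 0)
q = -128 (q = 2 - 130 = -128)
N(b) = -128*b**2
sqrt(987 + H(-77)) - N(T) = sqrt(987 + 0) - (-128)*62**2 = sqrt(987) - (-128)*3844 = sqrt(987) - 1*(-492032) = sqrt(987) + 492032 = 492032 + sqrt(987)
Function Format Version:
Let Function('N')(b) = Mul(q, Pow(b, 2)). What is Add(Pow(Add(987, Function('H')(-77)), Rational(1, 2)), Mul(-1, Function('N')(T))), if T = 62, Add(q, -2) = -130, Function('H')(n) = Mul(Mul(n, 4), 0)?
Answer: Add(492032, Pow(987, Rational(1, 2))) ≈ 4.9206e+5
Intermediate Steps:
Function('H')(n) = 0 (Function('H')(n) = Mul(Mul(4, n), 0) = 0)
q = -128 (q = Add(2, -130) = -128)
Function('N')(b) = Mul(-128, Pow(b, 2))
Add(Pow(Add(987, Function('H')(-77)), Rational(1, 2)), Mul(-1, Function('N')(T))) = Add(Pow(Add(987, 0), Rational(1, 2)), Mul(-1, Mul(-128, Pow(62, 2)))) = Add(Pow(987, Rational(1, 2)), Mul(-1, Mul(-128, 3844))) = Add(Pow(987, Rational(1, 2)), Mul(-1, -492032)) = Add(Pow(987, Rational(1, 2)), 492032) = Add(492032, Pow(987, Rational(1, 2)))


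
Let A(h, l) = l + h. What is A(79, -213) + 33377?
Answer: 33243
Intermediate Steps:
A(h, l) = h + l
A(79, -213) + 33377 = (79 - 213) + 33377 = -134 + 33377 = 33243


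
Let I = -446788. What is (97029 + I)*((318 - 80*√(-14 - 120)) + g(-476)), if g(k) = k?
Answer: 55261922 + 27980720*I*√134 ≈ 5.5262e+7 + 3.239e+8*I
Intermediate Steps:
(97029 + I)*((318 - 80*√(-14 - 120)) + g(-476)) = (97029 - 446788)*((318 - 80*√(-14 - 120)) - 476) = -349759*((318 - 80*I*√134) - 476) = -349759*(-158 - 80*I*√134) = 55261922 + 27980720*I*√134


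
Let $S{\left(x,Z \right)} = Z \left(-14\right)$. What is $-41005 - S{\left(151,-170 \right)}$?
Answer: $-43385$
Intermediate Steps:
$S{\left(x,Z \right)} = - 14 Z$
$-41005 - S{\left(151,-170 \right)} = -41005 - \left(-14\right) \left(-170\right) = -41005 - 2380 = -43385$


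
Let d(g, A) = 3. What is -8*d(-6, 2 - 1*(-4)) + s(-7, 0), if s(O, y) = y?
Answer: -24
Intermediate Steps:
-8*d(-6, 2 - 1*(-4)) + s(-7, 0) = -8*3 + 0 = -24 + 0 = -24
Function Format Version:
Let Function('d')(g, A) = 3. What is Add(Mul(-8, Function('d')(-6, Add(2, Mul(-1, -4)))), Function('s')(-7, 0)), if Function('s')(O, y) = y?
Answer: -24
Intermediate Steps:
Add(Mul(-8, Function('d')(-6, Add(2, Mul(-1, -4)))), Function('s')(-7, 0)) = Add(Mul(-8, 3), 0) = Add(-24, 0) = -24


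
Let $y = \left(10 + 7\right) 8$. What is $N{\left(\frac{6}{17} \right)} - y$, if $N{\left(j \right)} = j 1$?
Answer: $- \frac{2306}{17} \approx -135.65$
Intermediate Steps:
$y = 136$ ($y = 17 \cdot 8 = 136$)
$N{\left(j \right)} = j$
$N{\left(\frac{6}{17} \right)} - y = \frac{6}{17} - 136 = - \frac{2306}{17}$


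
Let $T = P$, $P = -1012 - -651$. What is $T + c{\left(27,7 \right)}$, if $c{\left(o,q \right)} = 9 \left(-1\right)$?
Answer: $-370$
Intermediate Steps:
$c{\left(o,q \right)} = -9$
$P = -361$ ($P = -1012 + 651 = -361$)
$T = -361$
$T + c{\left(27,7 \right)} = -361 - 9 = -370$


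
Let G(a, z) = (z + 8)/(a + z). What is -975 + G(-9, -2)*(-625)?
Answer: -6975/11 ≈ -634.09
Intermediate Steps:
G(a, z) = (8 + z)/(a + z)
-975 + G(-9, -2)*(-625) = -975 + ((8 - 2)/(-9 - 2))*(-625) = -975 + (6/(-11))*(-625) = -975 - 1/11*6*(-625) = -975 - 6/11*(-625) = -975 + 3750/11 = -6975/11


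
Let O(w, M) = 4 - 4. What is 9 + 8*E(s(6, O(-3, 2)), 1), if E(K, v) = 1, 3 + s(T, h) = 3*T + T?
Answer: 17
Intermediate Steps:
O(w, M) = 0
s(T, h) = -3 + 4*T (s(T, h) = -3 + (3*T + T) = -3 + 4*T)
9 + 8*E(s(6, O(-3, 2)), 1) = 9 + 8*1 = 9 + 8 = 17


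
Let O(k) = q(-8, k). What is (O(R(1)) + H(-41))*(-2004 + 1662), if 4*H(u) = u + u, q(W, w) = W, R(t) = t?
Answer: 9747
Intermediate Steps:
O(k) = -8
H(u) = u/2 (H(u) = (u + u)/4 = (2*u)/4 = u/2)
(O(R(1)) + H(-41))*(-2004 + 1662) = (-8 + (1/2)*(-41))*(-2004 + 1662) = (-8 - 41/2)*(-342) = -57/2*(-342) = 9747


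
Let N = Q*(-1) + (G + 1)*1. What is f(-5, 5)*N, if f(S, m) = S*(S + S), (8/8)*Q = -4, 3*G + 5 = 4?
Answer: 700/3 ≈ 233.33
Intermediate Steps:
G = -⅓ (G = -5/3 + (⅓)*4 = -5/3 + 4/3 = -⅓ ≈ -0.33333)
Q = -4
f(S, m) = 2*S² (f(S, m) = S*(2*S) = 2*S²)
N = 14/3 (N = -4*(-1) + (-⅓ + 1)*1 = 4 + (⅔)*1 = 4 + ⅔ = 14/3 ≈ 4.6667)
f(-5, 5)*N = (2*(-5)²)*(14/3) = (2*25)*(14/3) = 50*(14/3) = 700/3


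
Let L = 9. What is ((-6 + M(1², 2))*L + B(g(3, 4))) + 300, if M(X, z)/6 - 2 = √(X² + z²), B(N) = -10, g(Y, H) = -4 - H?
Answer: 344 + 54*√5 ≈ 464.75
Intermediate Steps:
M(X, z) = 12 + 6*√(X² + z²)
((-6 + M(1², 2))*L + B(g(3, 4))) + 300 = ((-6 + (12 + 6*√((1²)² + 2²)))*9 - 10) + 300 = ((-6 + (12 + 6*√(1² + 4)))*9 - 10) + 300 = ((-6 + (12 + 6*√(1 + 4)))*9 - 10) + 300 = ((-6 + (12 + 6*√5))*9 - 10) + 300 = ((6 + 6*√5)*9 - 10) + 300 = ((54 + 54*√5) - 10) + 300 = (44 + 54*√5) + 300 = 344 + 54*√5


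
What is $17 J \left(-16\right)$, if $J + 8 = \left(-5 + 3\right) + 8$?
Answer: $544$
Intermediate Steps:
$J = -2$ ($J = -8 + \left(\left(-5 + 3\right) + 8\right) = -8 + \left(-2 + 8\right) = -8 + 6 = -2$)
$17 J \left(-16\right) = 17 \left(-2\right) \left(-16\right) = \left(-34\right) \left(-16\right) = 544$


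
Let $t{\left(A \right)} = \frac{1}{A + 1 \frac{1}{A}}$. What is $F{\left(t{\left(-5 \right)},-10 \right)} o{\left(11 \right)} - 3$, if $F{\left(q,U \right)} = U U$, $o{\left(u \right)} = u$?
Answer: $1097$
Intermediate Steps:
$t{\left(A \right)} = \frac{1}{A + \frac{1}{A}}$
$F{\left(q,U \right)} = U^{2}$
$F{\left(t{\left(-5 \right)},-10 \right)} o{\left(11 \right)} - 3 = \left(-10\right)^{2} \cdot 11 - 3 = 100 \cdot 11 - 3 = 1100 - 3 = 1097$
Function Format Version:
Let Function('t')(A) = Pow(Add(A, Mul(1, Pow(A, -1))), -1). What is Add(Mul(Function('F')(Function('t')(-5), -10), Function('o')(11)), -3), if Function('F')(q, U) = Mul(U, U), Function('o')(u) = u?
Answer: 1097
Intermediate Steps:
Function('t')(A) = Pow(Add(A, Pow(A, -1)), -1)
Function('F')(q, U) = Pow(U, 2)
Add(Mul(Function('F')(Function('t')(-5), -10), Function('o')(11)), -3) = Add(Mul(Pow(-10, 2), 11), -3) = Add(Mul(100, 11), -3) = Add(1100, -3) = 1097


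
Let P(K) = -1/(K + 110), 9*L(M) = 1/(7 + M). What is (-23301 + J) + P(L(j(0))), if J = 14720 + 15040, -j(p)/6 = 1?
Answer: 6400860/991 ≈ 6459.0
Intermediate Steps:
j(p) = -6 (j(p) = -6*1 = -6)
J = 29760
L(M) = 1/(9*(7 + M))
P(K) = -1/(110 + K)
(-23301 + J) + P(L(j(0))) = (-23301 + 29760) - 1/(110 + 1/(9*(7 - 6))) = 6459 - 1/(110 + (1/9)/1) = 6459 - 1/(110 + (1/9)*1) = 6459 - 1/(110 + 1/9) = 6459 - 1/991/9 = 6459 - 1*9/991 = 6459 - 9/991 = 6400860/991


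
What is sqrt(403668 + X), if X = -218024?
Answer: 2*sqrt(46411) ≈ 430.86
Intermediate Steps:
sqrt(403668 + X) = sqrt(403668 - 218024) = sqrt(185644) = 2*sqrt(46411)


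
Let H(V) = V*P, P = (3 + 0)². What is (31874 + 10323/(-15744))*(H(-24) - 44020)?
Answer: -1849853428349/1312 ≈ -1.4099e+9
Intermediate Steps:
P = 9 (P = 3² = 9)
H(V) = 9*V (H(V) = V*9 = 9*V)
(31874 + 10323/(-15744))*(H(-24) - 44020) = (31874 + 10323/(-15744))*(9*(-24) - 44020) = (31874 + 10323*(-1/15744))*(-216 - 44020) = (31874 - 3441/5248)*(-44236) = (167271311/5248)*(-44236) = -1849853428349/1312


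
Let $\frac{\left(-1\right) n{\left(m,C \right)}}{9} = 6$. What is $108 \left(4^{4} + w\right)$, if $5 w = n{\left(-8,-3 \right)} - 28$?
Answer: $\frac{129384}{5} \approx 25877.0$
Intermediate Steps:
$n{\left(m,C \right)} = -54$ ($n{\left(m,C \right)} = \left(-9\right) 6 = -54$)
$w = - \frac{82}{5}$ ($w = \frac{-54 - 28}{5} = \frac{1}{5} \left(-82\right) = - \frac{82}{5} \approx -16.4$)
$108 \left(4^{4} + w\right) = 108 \left(4^{4} - \frac{82}{5}\right) = 108 \left(256 - \frac{82}{5}\right) = 108 \cdot \frac{1198}{5} = \frac{129384}{5}$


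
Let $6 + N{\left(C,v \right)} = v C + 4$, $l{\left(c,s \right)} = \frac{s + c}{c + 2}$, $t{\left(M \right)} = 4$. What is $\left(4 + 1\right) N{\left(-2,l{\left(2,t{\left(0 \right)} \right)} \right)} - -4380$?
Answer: $4355$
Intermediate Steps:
$l{\left(c,s \right)} = \frac{c + s}{2 + c}$
$N{\left(C,v \right)} = -2 + C v$ ($N{\left(C,v \right)} = -6 + \left(v C + 4\right) = -6 + \left(C v + 4\right) = -6 + \left(4 + C v\right) = -2 + C v$)
$\left(4 + 1\right) N{\left(-2,l{\left(2,t{\left(0 \right)} \right)} \right)} - -4380 = \left(4 + 1\right) \left(-2 - 2 \frac{2 + 4}{2 + 2}\right) - -4380 = 5 \left(-2 - 2 \cdot \frac{1}{4} \cdot 6\right) + 4380 = 5 \left(-2 - 3\right) + 4380 = 5 \left(-5\right) + 4380 = -25 + 4380 = 4355$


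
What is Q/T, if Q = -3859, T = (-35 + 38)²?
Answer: -3859/9 ≈ -428.78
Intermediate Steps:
T = 9 (T = 3² = 9)
Q/T = -3859/9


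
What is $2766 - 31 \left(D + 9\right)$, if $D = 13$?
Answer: $2084$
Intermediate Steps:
$2766 - 31 \left(D + 9\right) = 2766 - 31 \left(13 + 9\right) = 2766 - 682 = 2084$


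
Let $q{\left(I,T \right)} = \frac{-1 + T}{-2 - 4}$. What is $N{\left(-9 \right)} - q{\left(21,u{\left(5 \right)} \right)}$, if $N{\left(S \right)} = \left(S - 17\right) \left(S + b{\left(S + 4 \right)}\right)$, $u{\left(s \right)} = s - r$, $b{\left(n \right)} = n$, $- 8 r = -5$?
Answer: $\frac{5833}{16} \approx 364.56$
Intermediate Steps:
$r = \frac{5}{8}$ ($r = \left(- \frac{1}{8}\right) \left(-5\right) = \frac{5}{8} \approx 0.625$)
$u{\left(s \right)} = - \frac{5}{8} + s$ ($u{\left(s \right)} = s - \frac{5}{8} = - \frac{5}{8} + s$)
$N{\left(S \right)} = \left(-17 + S\right) \left(4 + 2 S\right)$ ($N{\left(S \right)} = \left(S - 17\right) \left(S + \left(S + 4\right)\right) = \left(-17 + S\right) \left(S + \left(4 + S\right)\right) = \left(-17 + S\right) \left(4 + 2 S\right)$)
$q{\left(I,T \right)} = \frac{1}{6} - \frac{T}{6}$ ($q{\left(I,T \right)} = \frac{-1 + T}{-6} = \left(-1 + T\right) \left(- \frac{1}{6}\right) = \frac{1}{6} - \frac{T}{6}$)
$N{\left(-9 \right)} - q{\left(21,u{\left(5 \right)} \right)} = \left(-68 - -270 + 2 \left(-9\right)^{2}\right) - \left(\frac{1}{6} - \frac{- \frac{5}{8} + 5}{6}\right) = \left(-68 + 270 + 2 \cdot 81\right) - \left(\frac{1}{6} - \frac{35}{48}\right) = \left(-68 + 270 + 162\right) - \left(\frac{1}{6} - \frac{35}{48}\right) = 364 - - \frac{9}{16} = 364 + \frac{9}{16} = \frac{5833}{16}$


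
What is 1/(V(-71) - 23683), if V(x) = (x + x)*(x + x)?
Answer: -1/3519 ≈ -0.00028417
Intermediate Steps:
V(x) = 4*x² (V(x) = (2*x)*(2*x) = 4*x²)
1/(V(-71) - 23683) = 1/(4*(-71)² - 23683) = 1/(4*5041 - 23683) = 1/(20164 - 23683) = 1/(-3519) = -1/3519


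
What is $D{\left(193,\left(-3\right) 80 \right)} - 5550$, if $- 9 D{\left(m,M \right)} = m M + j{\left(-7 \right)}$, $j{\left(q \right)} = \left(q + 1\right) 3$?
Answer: $- \frac{1204}{3} \approx -401.33$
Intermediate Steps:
$j{\left(q \right)} = 3 + 3 q$ ($j{\left(q \right)} = \left(1 + q\right) 3 = 3 + 3 q$)
$D{\left(m,M \right)} = 2 - \frac{M m}{9}$ ($D{\left(m,M \right)} = - \frac{m M + \left(3 + 3 \left(-7\right)\right)}{9} = - \frac{M m + \left(3 - 21\right)}{9} = - \frac{M m - 18}{9} = - \frac{-18 + M m}{9} = 2 - \frac{M m}{9}$)
$D{\left(193,\left(-3\right) 80 \right)} - 5550 = \left(2 - \frac{1}{9} \left(\left(-3\right) 80\right) 193\right) - 5550 = \left(2 - \left(- \frac{80}{3}\right) 193\right) - 5550 = \left(2 + \frac{15440}{3}\right) - 5550 = \frac{15446}{3} - 5550 = - \frac{1204}{3}$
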